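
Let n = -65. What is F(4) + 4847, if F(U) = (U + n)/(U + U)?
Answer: 38715/8 ≈ 4839.4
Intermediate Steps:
F(U) = (-65 + U)/(2*U) (F(U) = (U - 65)/(U + U) = (-65 + U)/((2*U)) = (-65 + U)*(1/(2*U)) = (-65 + U)/(2*U))
F(4) + 4847 = (½)*(-65 + 4)/4 + 4847 = (½)*(¼)*(-61) + 4847 = -61/8 + 4847 = 38715/8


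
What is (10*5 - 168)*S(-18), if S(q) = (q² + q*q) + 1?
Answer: -76582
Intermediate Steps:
S(q) = 1 + 2*q² (S(q) = (q² + q²) + 1 = 2*q² + 1 = 1 + 2*q²)
(10*5 - 168)*S(-18) = (10*5 - 168)*(1 + 2*(-18)²) = (50 - 168)*(1 + 2*324) = -118*(1 + 648) = -118*649 = -76582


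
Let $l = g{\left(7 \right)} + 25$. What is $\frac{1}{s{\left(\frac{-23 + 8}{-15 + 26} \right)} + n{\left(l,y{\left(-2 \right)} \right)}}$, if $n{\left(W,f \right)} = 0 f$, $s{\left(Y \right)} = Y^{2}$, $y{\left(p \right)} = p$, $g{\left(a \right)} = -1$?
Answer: $\frac{121}{225} \approx 0.53778$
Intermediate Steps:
$l = 24$ ($l = -1 + 25 = 24$)
$n{\left(W,f \right)} = 0$
$\frac{1}{s{\left(\frac{-23 + 8}{-15 + 26} \right)} + n{\left(l,y{\left(-2 \right)} \right)}} = \frac{1}{\left(\frac{-23 + 8}{-15 + 26}\right)^{2} + 0} = \frac{1}{\left(- \frac{15}{11}\right)^{2} + 0} = \frac{1}{\frac{225}{121} + 0} = \frac{1}{\frac{225}{121}} = \frac{121}{225}$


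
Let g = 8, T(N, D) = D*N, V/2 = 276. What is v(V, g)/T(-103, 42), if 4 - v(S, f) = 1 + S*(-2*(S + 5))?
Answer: -204977/1442 ≈ -142.15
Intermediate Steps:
V = 552 (V = 2*276 = 552)
v(S, f) = 3 - S*(-10 - 2*S) (v(S, f) = 4 - (1 + S*(-2*(S + 5))) = 4 - (1 + S*(-2*(5 + S))) = 4 - (1 + S*(-10 - 2*S)) = 4 + (-1 - S*(-10 - 2*S)) = 3 - S*(-10 - 2*S))
v(V, g)/T(-103, 42) = (3 + 2*552**2 + 10*552)/((42*(-103))) = (3 + 2*304704 + 5520)/(-4326) = (3 + 609408 + 5520)*(-1/4326) = 614931*(-1/4326) = -204977/1442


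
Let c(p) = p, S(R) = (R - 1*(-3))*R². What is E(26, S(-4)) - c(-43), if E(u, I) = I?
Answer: 27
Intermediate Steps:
S(R) = R²*(3 + R) (S(R) = (R + 3)*R² = (3 + R)*R² = R²*(3 + R))
E(26, S(-4)) - c(-43) = (-4)²*(3 - 4) - 1*(-43) = 16*(-1) + 43 = -16 + 43 = 27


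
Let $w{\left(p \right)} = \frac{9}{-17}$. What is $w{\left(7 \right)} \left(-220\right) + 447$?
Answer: $\frac{9579}{17} \approx 563.47$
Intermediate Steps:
$w{\left(p \right)} = - \frac{9}{17}$ ($w{\left(p \right)} = 9 \left(- \frac{1}{17}\right) = - \frac{9}{17}$)
$w{\left(7 \right)} \left(-220\right) + 447 = \left(- \frac{9}{17}\right) \left(-220\right) + 447 = \frac{1980}{17} + 447 = \frac{9579}{17}$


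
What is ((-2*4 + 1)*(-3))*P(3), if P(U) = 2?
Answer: 42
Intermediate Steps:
((-2*4 + 1)*(-3))*P(3) = ((-2*4 + 1)*(-3))*2 = ((-8 + 1)*(-3))*2 = -7*(-3)*2 = 21*2 = 42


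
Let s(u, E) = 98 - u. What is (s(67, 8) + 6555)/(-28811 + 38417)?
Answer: 3293/4803 ≈ 0.68561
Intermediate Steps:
(s(67, 8) + 6555)/(-28811 + 38417) = ((98 - 1*67) + 6555)/(-28811 + 38417) = ((98 - 67) + 6555)/9606 = (31 + 6555)*(1/9606) = 6586*(1/9606) = 3293/4803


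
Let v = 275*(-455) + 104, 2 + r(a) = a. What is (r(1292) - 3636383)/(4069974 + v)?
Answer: -3635093/3944953 ≈ -0.92145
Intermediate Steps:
r(a) = -2 + a
v = -125021 (v = -125125 + 104 = -125021)
(r(1292) - 3636383)/(4069974 + v) = ((-2 + 1292) - 3636383)/(4069974 - 125021) = (1290 - 3636383)/3944953 = -3635093*1/3944953 = -3635093/3944953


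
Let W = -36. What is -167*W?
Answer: 6012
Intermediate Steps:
-167*W = -167*(-36) = 6012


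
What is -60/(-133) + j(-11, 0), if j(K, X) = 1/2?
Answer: 253/266 ≈ 0.95113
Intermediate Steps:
j(K, X) = 1/2
-60/(-133) + j(-11, 0) = -60/(-133) + 1/2 = -1/133*(-60) + 1/2 = 60/133 + 1/2 = 253/266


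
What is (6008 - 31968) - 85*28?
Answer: -28340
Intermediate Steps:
(6008 - 31968) - 85*28 = -25960 - 2380 = -28340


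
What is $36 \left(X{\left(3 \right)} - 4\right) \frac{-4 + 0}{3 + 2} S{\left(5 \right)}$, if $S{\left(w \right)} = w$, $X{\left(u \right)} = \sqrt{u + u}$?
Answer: $576 - 144 \sqrt{6} \approx 223.27$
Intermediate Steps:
$X{\left(u \right)} = \sqrt{2} \sqrt{u}$ ($X{\left(u \right)} = \sqrt{2 u} = \sqrt{2} \sqrt{u}$)
$36 \left(X{\left(3 \right)} - 4\right) \frac{-4 + 0}{3 + 2} S{\left(5 \right)} = 36 \left(\sqrt{2} \sqrt{3} - 4\right) \frac{-4 + 0}{3 + 2} \cdot 5 = 36 \left(\sqrt{6} - 4\right) \left(- \frac{4}{5}\right) 5 = 36 \left(-4 + \sqrt{6}\right) \left(\left(-4\right) \frac{1}{5}\right) 5 = 36 \left(-4 + \sqrt{6}\right) \left(- \frac{4}{5}\right) 5 = 36 \left(\frac{16}{5} - \frac{4 \sqrt{6}}{5}\right) 5 = \left(\frac{576}{5} - \frac{144 \sqrt{6}}{5}\right) 5 = 576 - 144 \sqrt{6}$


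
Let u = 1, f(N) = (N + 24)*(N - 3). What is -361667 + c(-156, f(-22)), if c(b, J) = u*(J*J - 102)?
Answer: -359269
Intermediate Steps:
f(N) = (-3 + N)*(24 + N) (f(N) = (24 + N)*(-3 + N) = (-3 + N)*(24 + N))
c(b, J) = -102 + J**2 (c(b, J) = 1*(J*J - 102) = 1*(J**2 - 102) = 1*(-102 + J**2) = -102 + J**2)
-361667 + c(-156, f(-22)) = -361667 + (-102 + (-72 + (-22)**2 + 21*(-22))**2) = -361667 + (-102 + (-72 + 484 - 462)**2) = -361667 + (-102 + (-50)**2) = -361667 + (-102 + 2500) = -361667 + 2398 = -359269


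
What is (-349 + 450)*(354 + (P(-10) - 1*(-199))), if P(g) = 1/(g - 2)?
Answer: 670135/12 ≈ 55845.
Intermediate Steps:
P(g) = 1/(-2 + g)
(-349 + 450)*(354 + (P(-10) - 1*(-199))) = (-349 + 450)*(354 + (1/(-2 - 10) - 1*(-199))) = 101*(354 + (1/(-12) + 199)) = 101*(354 + (-1/12 + 199)) = 101*(354 + 2387/12) = 101*(6635/12) = 670135/12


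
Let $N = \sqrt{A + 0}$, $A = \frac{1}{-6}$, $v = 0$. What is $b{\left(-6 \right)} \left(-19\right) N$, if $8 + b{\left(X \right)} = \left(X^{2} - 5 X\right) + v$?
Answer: $- \frac{551 i \sqrt{6}}{3} \approx - 449.89 i$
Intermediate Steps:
$A = - \frac{1}{6} \approx -0.16667$
$b{\left(X \right)} = -8 + X^{2} - 5 X$ ($b{\left(X \right)} = -8 + \left(\left(X^{2} - 5 X\right) + 0\right) = -8 + \left(X^{2} - 5 X\right) = -8 + X^{2} - 5 X$)
$N = \frac{i \sqrt{6}}{6}$ ($N = \sqrt{- \frac{1}{6} + 0} = \sqrt{- \frac{1}{6}} = \frac{i \sqrt{6}}{6} \approx 0.40825 i$)
$b{\left(-6 \right)} \left(-19\right) N = \left(-8 + \left(-6\right)^{2} - -30\right) \left(-19\right) \frac{i \sqrt{6}}{6} = \left(-8 + 36 + 30\right) \left(-19\right) \frac{i \sqrt{6}}{6} = 58 \left(-19\right) \frac{i \sqrt{6}}{6} = - 1102 \frac{i \sqrt{6}}{6} = - \frac{551 i \sqrt{6}}{3}$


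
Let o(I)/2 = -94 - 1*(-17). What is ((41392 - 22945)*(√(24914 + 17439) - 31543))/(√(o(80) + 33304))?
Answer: 473*√1326*(-31543 + √42353)/170 ≈ -3.1750e+6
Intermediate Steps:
o(I) = -154 (o(I) = 2*(-94 - 1*(-17)) = 2*(-94 + 17) = 2*(-77) = -154)
((41392 - 22945)*(√(24914 + 17439) - 31543))/(√(o(80) + 33304)) = ((41392 - 22945)*(√(24914 + 17439) - 31543))/(√(-154 + 33304)) = (18447*(√42353 - 31543))/(√33150) = (18447*(-31543 + √42353))/((5*√1326)) = (-581873721 + 18447*√42353)*(√1326/6630) = √1326*(-581873721 + 18447*√42353)/6630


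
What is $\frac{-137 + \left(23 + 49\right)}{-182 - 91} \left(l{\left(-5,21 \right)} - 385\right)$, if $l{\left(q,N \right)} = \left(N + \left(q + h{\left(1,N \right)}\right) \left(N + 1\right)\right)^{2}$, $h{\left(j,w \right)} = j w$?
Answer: $\frac{231240}{7} \approx 33034.0$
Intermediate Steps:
$l{\left(q,N \right)} = \left(N + \left(1 + N\right) \left(N + q\right)\right)^{2}$ ($l{\left(q,N \right)} = \left(N + \left(q + 1 N\right) \left(N + 1\right)\right)^{2} = \left(N + \left(q + N\right) \left(1 + N\right)\right)^{2} = \left(N + \left(N + q\right) \left(1 + N\right)\right)^{2} = \left(N + \left(1 + N\right) \left(N + q\right)\right)^{2}$)
$\frac{-137 + \left(23 + 49\right)}{-182 - 91} \left(l{\left(-5,21 \right)} - 385\right) = \frac{-137 + \left(23 + 49\right)}{-182 - 91} \left(\left(-5 + 21^{2} + 2 \cdot 21 + 21 \left(-5\right)\right)^{2} - 385\right) = \frac{-137 + 72}{-273} \left(\left(-5 + 441 + 42 - 105\right)^{2} - 385\right) = \left(-65\right) \left(- \frac{1}{273}\right) \left(373^{2} - 385\right) = \frac{5 \left(139129 - 385\right)}{21} = \frac{5}{21} \cdot 138744 = \frac{231240}{7}$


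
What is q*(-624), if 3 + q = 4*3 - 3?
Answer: -3744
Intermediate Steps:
q = 6 (q = -3 + (4*3 - 3) = -3 + (12 - 3) = -3 + 9 = 6)
q*(-624) = 6*(-624) = -3744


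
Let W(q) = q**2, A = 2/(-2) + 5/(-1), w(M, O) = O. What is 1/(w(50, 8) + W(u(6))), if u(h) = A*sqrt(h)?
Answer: 1/224 ≈ 0.0044643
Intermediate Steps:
A = -6 (A = 2*(-1/2) + 5*(-1) = -1 - 5 = -6)
u(h) = -6*sqrt(h)
1/(w(50, 8) + W(u(6))) = 1/(8 + (-6*sqrt(6))**2) = 1/(8 + 216) = 1/224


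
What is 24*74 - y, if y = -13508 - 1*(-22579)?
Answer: -7295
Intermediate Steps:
y = 9071 (y = -13508 + 22579 = 9071)
24*74 - y = 24*74 - 1*9071 = 1776 - 9071 = -7295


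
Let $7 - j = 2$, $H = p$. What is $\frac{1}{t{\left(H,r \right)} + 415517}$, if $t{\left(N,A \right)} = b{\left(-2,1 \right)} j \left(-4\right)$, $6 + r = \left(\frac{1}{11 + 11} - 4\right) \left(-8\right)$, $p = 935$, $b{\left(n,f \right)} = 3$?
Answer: $\frac{1}{415457} \approx 2.407 \cdot 10^{-6}$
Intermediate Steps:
$H = 935$
$j = 5$ ($j = 7 - 2 = 5$)
$r = \frac{282}{11}$ ($r = -6 + \left(\frac{1}{11 + 11} - 4\right) \left(-8\right) = -6 + \left(\frac{1}{22} - 4\right) \left(-8\right) = -6 - - \frac{348}{11} = -6 + \frac{348}{11} = \frac{282}{11} \approx 25.636$)
$t{\left(N,A \right)} = -60$ ($t{\left(N,A \right)} = 3 \cdot 5 \left(-4\right) = 15 \left(-4\right) = -60$)
$\frac{1}{t{\left(H,r \right)} + 415517} = \frac{1}{-60 + 415517} = \frac{1}{415457}$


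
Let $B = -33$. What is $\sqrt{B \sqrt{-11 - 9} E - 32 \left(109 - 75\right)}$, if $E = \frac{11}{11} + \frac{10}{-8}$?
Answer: $\frac{\sqrt{-4352 + 66 i \sqrt{5}}}{2} \approx 0.55919 + 32.99 i$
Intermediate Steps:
$E = - \frac{1}{4}$ ($E = 11 \cdot \frac{1}{11} + 10 \left(- \frac{1}{8}\right) = 1 - \frac{5}{4} = - \frac{1}{4} \approx -0.25$)
$\sqrt{B \sqrt{-11 - 9} E - 32 \left(109 - 75\right)} = \sqrt{- 33 \sqrt{-11 - 9} \left(- \frac{1}{4}\right) - 32 \left(109 - 75\right)} = \sqrt{- 33 \sqrt{-20} \left(- \frac{1}{4}\right) - 1088} = \sqrt{- 33 \cdot 2 i \sqrt{5} \left(- \frac{1}{4}\right) - 1088} = \sqrt{- 66 i \sqrt{5} \left(- \frac{1}{4}\right) - 1088} = \sqrt{\frac{33 i \sqrt{5}}{2} - 1088} = \sqrt{-1088 + \frac{33 i \sqrt{5}}{2}}$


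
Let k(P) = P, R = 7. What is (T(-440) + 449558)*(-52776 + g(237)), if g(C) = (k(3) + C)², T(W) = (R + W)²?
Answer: 3073114728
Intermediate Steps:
T(W) = (7 + W)²
g(C) = (3 + C)²
(T(-440) + 449558)*(-52776 + g(237)) = ((7 - 440)² + 449558)*(-52776 + (3 + 237)²) = ((-433)² + 449558)*(-52776 + 240²) = (187489 + 449558)*(-52776 + 57600) = 637047*4824 = 3073114728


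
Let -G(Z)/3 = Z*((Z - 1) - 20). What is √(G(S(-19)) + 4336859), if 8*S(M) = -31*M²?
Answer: I*√103796731/8 ≈ 1273.5*I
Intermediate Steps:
S(M) = -31*M²/8 (S(M) = (-31*M²)/8 = -31*M²/8)
G(Z) = -3*Z*(-21 + Z) (G(Z) = -3*Z*((Z - 1) - 20) = -3*Z*((-1 + Z) - 20) = -3*Z*(-21 + Z))
√(G(S(-19)) + 4336859) = √(3*(-31/8*(-19)²)*(21 - (-31)*(-19)²/8) + 4336859) = √(3*(-31/8*361)*(21 - (-31)*361/8) + 4336859) = √(3*(-11191/8)*(21 - 1*(-11191/8)) + 4336859) = √(3*(-11191/8)*(21 + 11191/8) + 4336859) = √(3*(-11191/8)*(11359/8) + 4336859) = √(-381355707/64 + 4336859) = √(-103796731/64) = I*√103796731/8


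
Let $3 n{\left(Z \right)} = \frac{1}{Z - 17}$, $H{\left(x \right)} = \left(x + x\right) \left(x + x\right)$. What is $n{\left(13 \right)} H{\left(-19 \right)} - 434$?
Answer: $- \frac{1663}{3} \approx -554.33$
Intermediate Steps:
$H{\left(x \right)} = 4 x^{2}$ ($H{\left(x \right)} = 2 x 2 x = 4 x^{2}$)
$n{\left(Z \right)} = \frac{1}{3 \left(-17 + Z\right)}$ ($n{\left(Z \right)} = \frac{1}{3 \left(Z - 17\right)} = \frac{1}{3 \left(-17 + Z\right)}$)
$n{\left(13 \right)} H{\left(-19 \right)} - 434 = \frac{1}{3 \left(-17 + 13\right)} 4 \left(-19\right)^{2} - 434 = \frac{1}{3 \left(-4\right)} 4 \cdot 361 - 434 = \frac{1}{3} \left(- \frac{1}{4}\right) 1444 - 434 = \left(- \frac{1}{12}\right) 1444 - 434 = - \frac{361}{3} - 434 = - \frac{1663}{3}$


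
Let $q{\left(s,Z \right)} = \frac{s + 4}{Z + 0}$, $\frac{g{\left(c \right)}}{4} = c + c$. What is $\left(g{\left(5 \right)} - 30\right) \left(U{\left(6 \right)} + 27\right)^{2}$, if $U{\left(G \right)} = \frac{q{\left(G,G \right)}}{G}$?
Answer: $\frac{1205405}{162} \approx 7440.8$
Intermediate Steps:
$g{\left(c \right)} = 8 c$ ($g{\left(c \right)} = 4 \left(c + c\right) = 4 \cdot 2 c = 8 c$)
$q{\left(s,Z \right)} = \frac{4 + s}{Z}$
$U{\left(G \right)} = \frac{4 + G}{G^{2}}$ ($U{\left(G \right)} = \frac{\frac{1}{G} \left(4 + G\right)}{G} = \frac{4 + G}{G^{2}}$)
$\left(g{\left(5 \right)} - 30\right) \left(U{\left(6 \right)} + 27\right)^{2} = \left(8 \cdot 5 - 30\right) \left(\frac{4 + 6}{36} + 27\right)^{2} = \left(40 - 30\right) \left(\frac{1}{36} \cdot 10 + 27\right)^{2} = 10 \left(\frac{5}{18} + 27\right)^{2} = 10 \left(\frac{491}{18}\right)^{2} = 10 \cdot \frac{241081}{324} = \frac{1205405}{162}$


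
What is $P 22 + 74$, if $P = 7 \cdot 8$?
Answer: $1306$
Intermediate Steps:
$P = 56$
$P 22 + 74 = 56 \cdot 22 + 74 = 1232 + 74 = 1306$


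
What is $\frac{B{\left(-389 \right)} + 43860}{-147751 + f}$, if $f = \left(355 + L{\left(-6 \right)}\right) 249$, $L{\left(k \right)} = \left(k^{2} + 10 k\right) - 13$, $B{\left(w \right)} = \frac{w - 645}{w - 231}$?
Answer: $- \frac{13597117}{21256390} \approx -0.63967$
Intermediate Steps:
$B{\left(w \right)} = \frac{-645 + w}{-231 + w}$
$L{\left(k \right)} = -13 + k^{2} + 10 k$
$f = 79182$ ($f = \left(355 + \left(-13 + \left(-6\right)^{2} + 10 \left(-6\right)\right)\right) 249 = \left(355 - 37\right) 249 = 318 \cdot 249 = 79182$)
$\frac{B{\left(-389 \right)} + 43860}{-147751 + f} = \frac{\frac{-645 - 389}{-231 - 389} + 43860}{-147751 + 79182} = \frac{\frac{1}{-620} \left(-1034\right) + 43860}{-68569} = \left(\left(- \frac{1}{620}\right) \left(-1034\right) + 43860\right) \left(- \frac{1}{68569}\right) = \left(\frac{517}{310} + 43860\right) \left(- \frac{1}{68569}\right) = \frac{13597117}{310} \left(- \frac{1}{68569}\right) = - \frac{13597117}{21256390}$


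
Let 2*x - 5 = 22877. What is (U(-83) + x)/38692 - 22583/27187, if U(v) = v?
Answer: -282495745/525959702 ≈ -0.53711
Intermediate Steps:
x = 11441 (x = 5/2 + (½)*22877 = 5/2 + 22877/2 = 11441)
(U(-83) + x)/38692 - 22583/27187 = (-83 + 11441)/38692 - 22583/27187 = 11358*(1/38692) - 22583*1/27187 = 5679/19346 - 22583/27187 = -282495745/525959702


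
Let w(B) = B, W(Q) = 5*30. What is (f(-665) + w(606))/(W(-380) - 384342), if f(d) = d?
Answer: 59/384192 ≈ 0.00015357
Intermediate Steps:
W(Q) = 150
(f(-665) + w(606))/(W(-380) - 384342) = (-665 + 606)/(150 - 384342) = -59/(-384192) = -59*(-1/384192) = 59/384192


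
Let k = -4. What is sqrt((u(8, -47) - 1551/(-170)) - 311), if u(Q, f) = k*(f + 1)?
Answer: I*sqrt(3406630)/170 ≈ 10.857*I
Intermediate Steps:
u(Q, f) = -4 - 4*f (u(Q, f) = -4*(f + 1) = -4*(1 + f) = -4 - 4*f)
sqrt((u(8, -47) - 1551/(-170)) - 311) = sqrt(((-4 - 4*(-47)) - 1551/(-170)) - 311) = sqrt(((-4 + 188) - 1551*(-1/170)) - 311) = sqrt((184 + 1551/170) - 311) = sqrt(32831/170 - 311) = sqrt(-20039/170) = I*sqrt(3406630)/170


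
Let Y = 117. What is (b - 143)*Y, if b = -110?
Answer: -29601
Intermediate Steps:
(b - 143)*Y = (-110 - 143)*117 = -253*117 = -29601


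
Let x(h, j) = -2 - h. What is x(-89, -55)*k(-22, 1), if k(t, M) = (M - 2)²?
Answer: 87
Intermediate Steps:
k(t, M) = (-2 + M)²
x(-89, -55)*k(-22, 1) = (-2 - 1*(-89))*(-2 + 1)² = (-2 + 89)*(-1)² = 87*1 = 87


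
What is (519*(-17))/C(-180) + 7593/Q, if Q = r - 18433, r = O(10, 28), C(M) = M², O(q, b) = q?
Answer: -15131827/22107600 ≈ -0.68446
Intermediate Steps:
r = 10
Q = -18423 (Q = 10 - 18433 = -18423)
(519*(-17))/C(-180) + 7593/Q = (519*(-17))/((-180)²) + 7593/(-18423) = -8823/32400 + 7593*(-1/18423) = -8823*1/32400 - 2531/6141 = -2941/10800 - 2531/6141 = -15131827/22107600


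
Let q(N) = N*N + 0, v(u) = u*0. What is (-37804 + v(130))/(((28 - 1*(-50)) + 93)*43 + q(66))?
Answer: -37804/11709 ≈ -3.2286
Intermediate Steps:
v(u) = 0
q(N) = N² (q(N) = N² + 0 = N²)
(-37804 + v(130))/(((28 - 1*(-50)) + 93)*43 + q(66)) = (-37804 + 0)/(((28 - 1*(-50)) + 93)*43 + 66²) = -37804/(((28 + 50) + 93)*43 + 4356) = -37804/((78 + 93)*43 + 4356) = -37804/(171*43 + 4356) = -37804/(7353 + 4356) = -37804/11709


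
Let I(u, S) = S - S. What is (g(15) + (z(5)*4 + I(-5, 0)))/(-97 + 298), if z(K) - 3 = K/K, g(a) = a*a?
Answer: 241/201 ≈ 1.1990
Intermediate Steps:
g(a) = a**2
z(K) = 4 (z(K) = 3 + K/K = 3 + 1 = 4)
I(u, S) = 0
(g(15) + (z(5)*4 + I(-5, 0)))/(-97 + 298) = (15**2 + (4*4 + 0))/(-97 + 298) = (225 + (16 + 0))/201 = (225 + 16)*(1/201) = 241*(1/201) = 241/201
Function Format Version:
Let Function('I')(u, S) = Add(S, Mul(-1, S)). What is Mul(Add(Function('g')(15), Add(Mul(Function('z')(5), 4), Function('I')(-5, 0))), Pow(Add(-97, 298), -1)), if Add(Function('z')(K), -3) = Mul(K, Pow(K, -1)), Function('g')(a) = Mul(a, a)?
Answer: Rational(241, 201) ≈ 1.1990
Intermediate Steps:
Function('g')(a) = Pow(a, 2)
Function('z')(K) = 4 (Function('z')(K) = Add(3, Mul(K, Pow(K, -1))) = Add(3, 1) = 4)
Function('I')(u, S) = 0
Mul(Add(Function('g')(15), Add(Mul(Function('z')(5), 4), Function('I')(-5, 0))), Pow(Add(-97, 298), -1)) = Mul(Add(Pow(15, 2), Add(Mul(4, 4), 0)), Pow(Add(-97, 298), -1)) = Mul(Add(225, Add(16, 0)), Pow(201, -1)) = Mul(Add(225, 16), Rational(1, 201)) = Mul(241, Rational(1, 201)) = Rational(241, 201)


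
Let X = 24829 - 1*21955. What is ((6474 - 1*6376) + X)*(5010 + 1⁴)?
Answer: 14892692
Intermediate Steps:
X = 2874 (X = 24829 - 21955 = 2874)
((6474 - 1*6376) + X)*(5010 + 1⁴) = ((6474 - 1*6376) + 2874)*(5010 + 1⁴) = ((6474 - 6376) + 2874)*(5010 + 1) = (98 + 2874)*5011 = 2972*5011 = 14892692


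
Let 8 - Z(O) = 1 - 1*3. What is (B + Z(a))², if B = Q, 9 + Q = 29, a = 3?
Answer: 900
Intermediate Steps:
Z(O) = 10 (Z(O) = 8 - (1 - 1*3) = 8 - (1 - 3) = 8 - 1*(-2) = 8 + 2 = 10)
Q = 20 (Q = -9 + 29 = 20)
B = 20
(B + Z(a))² = (20 + 10)² = 30² = 900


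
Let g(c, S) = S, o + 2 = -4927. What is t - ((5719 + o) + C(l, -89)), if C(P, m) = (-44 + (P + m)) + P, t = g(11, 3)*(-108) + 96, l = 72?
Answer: -1029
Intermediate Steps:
o = -4929 (o = -2 - 4927 = -4929)
t = -228 (t = 3*(-108) + 96 = -324 + 96 = -228)
C(P, m) = -44 + m + 2*P (C(P, m) = (-44 + P + m) + P = -44 + m + 2*P)
t - ((5719 + o) + C(l, -89)) = -228 - ((5719 - 4929) + (-44 - 89 + 2*72)) = -228 - (790 + (-44 - 89 + 144)) = -228 - (790 + 11) = -228 - 1*801 = -228 - 801 = -1029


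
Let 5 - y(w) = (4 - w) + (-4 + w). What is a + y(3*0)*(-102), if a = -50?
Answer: -560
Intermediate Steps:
y(w) = 5 (y(w) = 5 - ((4 - w) + (-4 + w)) = 5 - 1*0 = 5 + 0 = 5)
a + y(3*0)*(-102) = -50 + 5*(-102) = -50 - 510 = -560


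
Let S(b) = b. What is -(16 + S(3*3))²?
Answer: -625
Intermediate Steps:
-(16 + S(3*3))² = -(16 + 3*3)² = -(16 + 9)² = -1*25² = -1*625 = -625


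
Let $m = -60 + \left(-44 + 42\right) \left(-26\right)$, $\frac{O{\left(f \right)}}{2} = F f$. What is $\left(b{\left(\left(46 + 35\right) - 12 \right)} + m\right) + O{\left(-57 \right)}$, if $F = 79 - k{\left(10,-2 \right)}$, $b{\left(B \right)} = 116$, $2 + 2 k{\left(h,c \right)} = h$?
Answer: $-8442$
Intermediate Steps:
$k{\left(h,c \right)} = -1 + \frac{h}{2}$
$F = 75$ ($F = 79 - \left(-1 + \frac{1}{2} \cdot 10\right) = 79 - \left(-1 + 5\right) = 79 - 4 = 75$)
$O{\left(f \right)} = 150 f$ ($O{\left(f \right)} = 2 \cdot 75 f = 150 f$)
$m = -8$ ($m = -60 - -52 = -60 + 52 = -8$)
$\left(b{\left(\left(46 + 35\right) - 12 \right)} + m\right) + O{\left(-57 \right)} = \left(116 - 8\right) + 150 \left(-57\right) = 108 - 8550 = -8442$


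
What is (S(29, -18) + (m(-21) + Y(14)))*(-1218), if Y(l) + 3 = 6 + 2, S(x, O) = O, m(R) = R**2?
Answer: -521304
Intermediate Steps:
Y(l) = 5 (Y(l) = -3 + (6 + 2) = -3 + 8 = 5)
(S(29, -18) + (m(-21) + Y(14)))*(-1218) = (-18 + ((-21)**2 + 5))*(-1218) = (-18 + (441 + 5))*(-1218) = (-18 + 446)*(-1218) = 428*(-1218) = -521304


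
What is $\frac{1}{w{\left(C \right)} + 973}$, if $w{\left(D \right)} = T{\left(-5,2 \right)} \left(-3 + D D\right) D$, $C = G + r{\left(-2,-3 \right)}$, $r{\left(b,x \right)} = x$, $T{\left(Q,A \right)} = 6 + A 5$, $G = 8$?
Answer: $\frac{1}{2733} \approx 0.0003659$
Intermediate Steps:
$T{\left(Q,A \right)} = 6 + 5 A$
$C = 5$ ($C = 8 - 3 = 5$)
$w{\left(D \right)} = D \left(-48 + 16 D^{2}\right)$ ($w{\left(D \right)} = \left(6 + 5 \cdot 2\right) \left(-3 + D D\right) D = \left(6 + 10\right) \left(-3 + D^{2}\right) D = 16 \left(-3 + D^{2}\right) D = \left(-48 + 16 D^{2}\right) D = D \left(-48 + 16 D^{2}\right)$)
$\frac{1}{w{\left(C \right)} + 973} = \frac{1}{16 \cdot 5 \left(-3 + 5^{2}\right) + 973} = \frac{1}{16 \cdot 5 \left(-3 + 25\right) + 973} = \frac{1}{16 \cdot 5 \cdot 22 + 973} = \frac{1}{1760 + 973} = \frac{1}{2733}$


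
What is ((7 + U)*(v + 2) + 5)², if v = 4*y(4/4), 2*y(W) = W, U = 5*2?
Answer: 5329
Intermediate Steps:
U = 10
y(W) = W/2
v = 2 (v = 4*((4/4)/2) = 4*((4*(¼))/2) = 4*((½)*1) = 4*(½) = 2)
((7 + U)*(v + 2) + 5)² = ((7 + 10)*(2 + 2) + 5)² = (17*4 + 5)² = (68 + 5)² = 73² = 5329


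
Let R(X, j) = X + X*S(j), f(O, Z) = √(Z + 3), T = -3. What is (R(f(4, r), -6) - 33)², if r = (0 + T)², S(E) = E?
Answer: 1389 + 660*√3 ≈ 2532.2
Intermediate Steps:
r = 9 (r = (0 - 3)² = (-3)² = 9)
f(O, Z) = √(3 + Z)
R(X, j) = X + X*j
(R(f(4, r), -6) - 33)² = (√(3 + 9)*(1 - 6) - 33)² = (√12*(-5) - 33)² = ((2*√3)*(-5) - 33)² = (-10*√3 - 33)² = (-33 - 10*√3)²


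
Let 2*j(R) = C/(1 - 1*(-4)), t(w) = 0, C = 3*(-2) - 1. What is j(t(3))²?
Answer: 49/100 ≈ 0.49000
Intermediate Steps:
C = -7 (C = -6 - 1 = -7)
j(R) = -7/10 (j(R) = (-7/(1 - 1*(-4)))/2 = (-7/(1 + 4))/2 = (-7/5)/2 = (-7*⅕)/2 = (½)*(-7/5) = -7/10)
j(t(3))² = (-7/10)² = 49/100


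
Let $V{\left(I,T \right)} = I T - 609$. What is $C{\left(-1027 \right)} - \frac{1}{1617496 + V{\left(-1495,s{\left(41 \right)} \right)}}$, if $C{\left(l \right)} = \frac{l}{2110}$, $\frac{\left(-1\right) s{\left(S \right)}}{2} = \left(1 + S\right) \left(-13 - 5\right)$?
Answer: $- \frac{660926821}{1357896830} \approx -0.48673$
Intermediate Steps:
$s{\left(S \right)} = 36 + 36 S$ ($s{\left(S \right)} = - 2 \left(1 + S\right) \left(-13 - 5\right) = - 2 \left(1 + S\right) \left(-18\right) = - 2 \left(-18 - 18 S\right) = 36 + 36 S$)
$C{\left(l \right)} = \frac{l}{2110}$ ($C{\left(l \right)} = l \frac{1}{2110} = \frac{l}{2110}$)
$V{\left(I,T \right)} = -609 + I T$
$C{\left(-1027 \right)} - \frac{1}{1617496 + V{\left(-1495,s{\left(41 \right)} \right)}} = \frac{1}{2110} \left(-1027\right) - \frac{1}{1617496 - \left(609 + 1495 \left(36 + 36 \cdot 41\right)\right)} = - \frac{1027}{2110} - \frac{1}{1617496 - \left(609 + 1495 \left(36 + 1476\right)\right)} = - \frac{1027}{2110} - \frac{1}{1617496 - 2261049} = - \frac{1027}{2110} - \frac{1}{-643553} = - \frac{1027}{2110} - - \frac{1}{643553} = - \frac{1027}{2110} + \frac{1}{643553} = - \frac{660926821}{1357896830}$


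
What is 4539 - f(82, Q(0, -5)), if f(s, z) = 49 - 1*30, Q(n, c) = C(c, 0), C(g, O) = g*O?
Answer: 4520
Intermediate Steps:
C(g, O) = O*g
Q(n, c) = 0 (Q(n, c) = 0*c = 0)
f(s, z) = 19 (f(s, z) = 49 - 30 = 19)
4539 - f(82, Q(0, -5)) = 4539 - 1*19 = 4539 - 19 = 4520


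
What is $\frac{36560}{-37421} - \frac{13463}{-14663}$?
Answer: $- \frac{32280357}{548704123} \approx -0.05883$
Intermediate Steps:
$\frac{36560}{-37421} - \frac{13463}{-14663} = 36560 \left(- \frac{1}{37421}\right) - - \frac{13463}{14663} = - \frac{36560}{37421} + \frac{13463}{14663} = - \frac{32280357}{548704123}$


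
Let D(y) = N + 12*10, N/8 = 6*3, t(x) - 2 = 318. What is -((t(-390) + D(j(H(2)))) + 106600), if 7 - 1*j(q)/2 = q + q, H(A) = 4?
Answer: -107184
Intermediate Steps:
t(x) = 320 (t(x) = 2 + 318 = 320)
j(q) = 14 - 4*q (j(q) = 14 - 2*(q + q) = 14 - 4*q)
N = 144 (N = 8*(6*3) = 8*18 = 144)
D(y) = 264 (D(y) = 144 + 12*10 = 144 + 120 = 264)
-((t(-390) + D(j(H(2)))) + 106600) = -((320 + 264) + 106600) = -(584 + 106600) = -1*107184 = -107184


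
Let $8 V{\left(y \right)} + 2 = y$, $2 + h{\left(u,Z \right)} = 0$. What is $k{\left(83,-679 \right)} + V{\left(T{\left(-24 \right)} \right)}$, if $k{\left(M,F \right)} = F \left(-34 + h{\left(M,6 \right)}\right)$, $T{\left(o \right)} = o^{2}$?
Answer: $\frac{98063}{4} \approx 24516.0$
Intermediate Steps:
$h{\left(u,Z \right)} = -2$ ($h{\left(u,Z \right)} = -2 + 0 = -2$)
$V{\left(y \right)} = - \frac{1}{4} + \frac{y}{8}$
$k{\left(M,F \right)} = - 36 F$ ($k{\left(M,F \right)} = F \left(-34 - 2\right) = F \left(-36\right) = - 36 F$)
$k{\left(83,-679 \right)} + V{\left(T{\left(-24 \right)} \right)} = \left(-36\right) \left(-679\right) - \left(\frac{1}{4} - \frac{\left(-24\right)^{2}}{8}\right) = 24444 + \left(- \frac{1}{4} + \frac{1}{8} \cdot 576\right) = 24444 + \left(- \frac{1}{4} + 72\right) = 24444 + \frac{287}{4} = \frac{98063}{4}$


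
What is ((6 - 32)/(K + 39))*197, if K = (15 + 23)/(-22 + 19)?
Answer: -15366/79 ≈ -194.51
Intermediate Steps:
K = -38/3 (K = 38/(-3) = 38*(-1/3) = -38/3 ≈ -12.667)
((6 - 32)/(K + 39))*197 = ((6 - 32)/(-38/3 + 39))*197 = -26/79/3*197 = -26*3/79*197 = -78/79*197 = -15366/79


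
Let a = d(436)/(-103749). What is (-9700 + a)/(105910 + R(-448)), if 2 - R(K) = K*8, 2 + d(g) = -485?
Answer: -1006364813/11360100504 ≈ -0.088588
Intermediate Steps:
d(g) = -487 (d(g) = -2 - 485 = -487)
R(K) = 2 - 8*K (R(K) = 2 - K*8 = 2 - 8*K)
a = 487/103749 (a = -487/(-103749) = -487*(-1/103749) = 487/103749 ≈ 0.0046940)
(-9700 + a)/(105910 + R(-448)) = (-9700 + 487/103749)/(105910 + (2 - 8*(-448))) = -1006364813/(103749*(105910 + (2 + 3584))) = -1006364813/(103749*(105910 + 3586)) = -1006364813/103749/109496 = -1006364813/103749*1/109496 = -1006364813/11360100504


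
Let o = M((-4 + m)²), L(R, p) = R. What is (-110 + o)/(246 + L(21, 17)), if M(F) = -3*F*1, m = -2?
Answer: -218/267 ≈ -0.81648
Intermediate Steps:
M(F) = -3*F
o = -108 (o = -3*(-4 - 2)² = -3*(-6)² = -3*36 = -108)
(-110 + o)/(246 + L(21, 17)) = (-110 - 108)/(246 + 21) = -218/267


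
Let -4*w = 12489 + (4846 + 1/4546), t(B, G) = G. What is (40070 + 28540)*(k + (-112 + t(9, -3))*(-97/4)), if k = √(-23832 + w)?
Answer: 382672275/2 + 34305*I*√2328306631454/4546 ≈ 1.9134e+8 + 1.1515e+7*I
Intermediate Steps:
w = -78804911/18184 (w = -(12489 + (4846 + 1/4546))/4 = -(12489 + 22029917/4546)/4 = -¼*78804911/4546 = -78804911/18184 ≈ -4333.8)
k = I*√2328306631454/9092 (k = √(-23832 - 78804911/18184) = √(-512165999/18184) = I*√2328306631454/9092 ≈ 167.83*I)
(40070 + 28540)*(k + (-112 + t(9, -3))*(-97/4)) = (40070 + 28540)*(I*√2328306631454/9092 + (-112 - 3)*(-97/4)) = 68610*(I*√2328306631454/9092 - (-11155)/4) = 68610*(I*√2328306631454/9092 - 115*(-97/4)) = 68610*(I*√2328306631454/9092 + 11155/4) = 68610*(11155/4 + I*√2328306631454/9092) = 382672275/2 + 34305*I*√2328306631454/4546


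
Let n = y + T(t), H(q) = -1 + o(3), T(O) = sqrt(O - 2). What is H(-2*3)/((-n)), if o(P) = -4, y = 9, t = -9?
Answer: 45/92 - 5*I*sqrt(11)/92 ≈ 0.48913 - 0.18025*I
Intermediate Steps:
T(O) = sqrt(-2 + O)
H(q) = -5 (H(q) = -1 - 4 = -5)
n = 9 + I*sqrt(11) (n = 9 + sqrt(-2 - 9) = 9 + sqrt(-11) = 9 + I*sqrt(11) ≈ 9.0 + 3.3166*I)
H(-2*3)/((-n)) = -5*(-1/(9 + I*sqrt(11))) = -5/(-9 - I*sqrt(11))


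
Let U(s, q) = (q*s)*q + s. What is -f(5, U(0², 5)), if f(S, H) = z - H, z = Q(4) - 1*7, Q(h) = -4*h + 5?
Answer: 18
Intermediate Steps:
Q(h) = 5 - 4*h
U(s, q) = s + s*q² (U(s, q) = s*q² + s = s + s*q²)
z = -18 (z = (5 - 4*4) - 1*7 = (5 - 16) - 7 = -11 - 7 = -18)
f(S, H) = -18 - H
-f(5, U(0², 5)) = -(-18 - 0²*(1 + 5²)) = -(-18 - 0*(1 + 25)) = -(-18 - 0*26) = -(-18 - 1*0) = -(-18 + 0) = -1*(-18) = 18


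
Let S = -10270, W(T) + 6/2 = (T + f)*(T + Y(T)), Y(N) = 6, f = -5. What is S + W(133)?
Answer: 7519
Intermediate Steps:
W(T) = -3 + (-5 + T)*(6 + T) (W(T) = -3 + (T - 5)*(T + 6) = -3 + (-5 + T)*(6 + T))
S + W(133) = -10270 + (-33 + 133 + 133²) = -10270 + (-33 + 133 + 17689) = -10270 + 17789 = 7519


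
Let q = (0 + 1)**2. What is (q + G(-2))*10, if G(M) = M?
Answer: -10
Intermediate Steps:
q = 1 (q = 1**2 = 1)
(q + G(-2))*10 = (1 - 2)*10 = -1*10 = -10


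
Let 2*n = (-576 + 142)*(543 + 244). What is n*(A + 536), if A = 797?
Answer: -227648407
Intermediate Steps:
n = -170779 (n = ((-576 + 142)*(543 + 244))/2 = (-434*787)/2 = (½)*(-341558) = -170779)
n*(A + 536) = -170779*(797 + 536) = -170779*1333 = -227648407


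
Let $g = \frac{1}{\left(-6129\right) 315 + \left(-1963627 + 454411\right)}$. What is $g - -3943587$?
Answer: $\frac{13565351685536}{3439851} \approx 3.9436 \cdot 10^{6}$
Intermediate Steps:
$g = - \frac{1}{3439851}$ ($g = \frac{1}{-1930635 - 1509216} = \frac{1}{-3439851} = - \frac{1}{3439851} \approx -2.9071 \cdot 10^{-7}$)
$g - -3943587 = - \frac{1}{3439851} - -3943587 = - \frac{1}{3439851} + 3943587 = \frac{13565351685536}{3439851}$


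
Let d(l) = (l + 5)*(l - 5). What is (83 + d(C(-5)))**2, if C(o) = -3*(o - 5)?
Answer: 917764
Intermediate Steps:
C(o) = 15 - 3*o (C(o) = -3*(-5 + o) = 15 - 3*o)
d(l) = (-5 + l)*(5 + l) (d(l) = (5 + l)*(-5 + l) = (-5 + l)*(5 + l))
(83 + d(C(-5)))**2 = (83 + (-25 + (15 - 3*(-5))**2))**2 = (83 + (-25 + (15 + 15)**2))**2 = (83 + (-25 + 30**2))**2 = (83 + (-25 + 900))**2 = (83 + 875)**2 = 958**2 = 917764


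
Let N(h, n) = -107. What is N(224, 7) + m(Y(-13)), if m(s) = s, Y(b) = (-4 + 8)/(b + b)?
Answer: -1393/13 ≈ -107.15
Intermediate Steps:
Y(b) = 2/b (Y(b) = 4/((2*b)) = 4*(1/(2*b)) = 2/b)
N(224, 7) + m(Y(-13)) = -107 + 2/(-13) = -107 + 2*(-1/13) = -107 - 2/13 = -1393/13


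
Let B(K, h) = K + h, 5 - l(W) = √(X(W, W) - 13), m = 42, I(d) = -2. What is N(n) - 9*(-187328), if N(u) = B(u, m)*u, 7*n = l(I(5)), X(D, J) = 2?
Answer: 11801876/7 - 304*I*√11/49 ≈ 1.686e+6 - 20.577*I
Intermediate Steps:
l(W) = 5 - I*√11 (l(W) = 5 - √(2 - 13) = 5 - √(-11) = 5 - I*√11)
n = 5/7 - I*√11/7 (n = (5 - I*√11)/7 = 5/7 - I*√11/7 ≈ 0.71429 - 0.4738*I)
N(u) = u*(42 + u) (N(u) = (u + 42)*u = (42 + u)*u = u*(42 + u))
N(n) - 9*(-187328) = (5/7 - I*√11/7)*(42 + (5/7 - I*√11/7)) - 9*(-187328) = (5/7 - I*√11/7)*(299/7 - I*√11/7) - 1*(-1685952) = (5/7 - I*√11/7)*(299/7 - I*√11/7) + 1685952 = 1685952 + (5/7 - I*√11/7)*(299/7 - I*√11/7)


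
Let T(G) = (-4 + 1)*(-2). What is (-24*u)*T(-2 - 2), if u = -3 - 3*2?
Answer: 1296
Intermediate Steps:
T(G) = 6 (T(G) = -3*(-2) = 6)
u = -9 (u = -3 - 6 = -9)
(-24*u)*T(-2 - 2) = -24*(-9)*6 = 216*6 = 1296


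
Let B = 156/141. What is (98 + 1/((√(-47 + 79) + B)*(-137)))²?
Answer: 52070177287614011/5421688716304 - 504069295563*√2/2710844358152 ≈ 9603.8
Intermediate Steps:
B = 52/47 (B = 156*(1/141) = 52/47 ≈ 1.1064)
(98 + 1/((√(-47 + 79) + B)*(-137)))² = (98 + 1/((√(-47 + 79) + 52/47)*(-137)))² = (98 - 1/137/(√32 + 52/47))² = (98 - 1/137/(4*√2 + 52/47))² = (98 - 1/137/(52/47 + 4*√2))² = (98 - 1/(137*(52/47 + 4*√2)))²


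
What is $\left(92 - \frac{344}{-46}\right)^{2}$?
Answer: $\frac{5234944}{529} \approx 9895.9$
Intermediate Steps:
$\left(92 - \frac{344}{-46}\right)^{2} = \left(92 - - \frac{172}{23}\right)^{2} = \left(92 + \frac{172}{23}\right)^{2} = \left(\frac{2288}{23}\right)^{2} = \frac{5234944}{529}$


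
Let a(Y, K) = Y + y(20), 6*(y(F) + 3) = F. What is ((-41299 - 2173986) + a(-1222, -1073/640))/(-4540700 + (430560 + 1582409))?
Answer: 6649520/7583193 ≈ 0.87688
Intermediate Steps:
y(F) = -3 + F/6
a(Y, K) = ⅓ + Y (a(Y, K) = Y + (-3 + (⅙)*20) = Y + (-3 + 10/3) = Y + ⅓ = ⅓ + Y)
((-41299 - 2173986) + a(-1222, -1073/640))/(-4540700 + (430560 + 1582409)) = ((-41299 - 2173986) + (⅓ - 1222))/(-4540700 + (430560 + 1582409)) = (-2215285 - 3665/3)/(-4540700 + 2012969) = -6649520/3/(-2527731) = -6649520/3*(-1/2527731) = 6649520/7583193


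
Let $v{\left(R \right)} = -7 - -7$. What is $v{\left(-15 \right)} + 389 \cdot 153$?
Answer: $59517$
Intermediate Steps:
$v{\left(R \right)} = 0$ ($v{\left(R \right)} = -7 + 7 = 0$)
$v{\left(-15 \right)} + 389 \cdot 153 = 0 + 389 \cdot 153 = 0 + 59517 = 59517$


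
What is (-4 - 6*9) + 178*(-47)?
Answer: -8424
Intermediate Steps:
(-4 - 6*9) + 178*(-47) = (-4 - 54) - 8366 = -58 - 8366 = -8424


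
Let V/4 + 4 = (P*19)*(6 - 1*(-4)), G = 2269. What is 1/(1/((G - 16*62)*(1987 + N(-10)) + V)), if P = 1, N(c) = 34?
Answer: 2581561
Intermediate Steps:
V = 744 (V = -16 + 4*((1*19)*(6 - 1*(-4))) = -16 + 4*(19*(6 + 4)) = -16 + 4*(19*10) = -16 + 4*190 = -16 + 760 = 744)
1/(1/((G - 16*62)*(1987 + N(-10)) + V)) = 1/(1/((2269 - 16*62)*(1987 + 34) + 744)) = 1/(1/((2269 - 992)*2021 + 744)) = 1/(1/(1277*2021 + 744)) = 1/(1/(2580817 + 744)) = 1/(1/2581561) = 2581561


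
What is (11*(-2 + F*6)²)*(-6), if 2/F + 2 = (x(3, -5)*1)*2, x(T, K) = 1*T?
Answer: -66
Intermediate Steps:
x(T, K) = T
F = ½ (F = 2/(-2 + (3*1)*2) = 2/(-2 + 3*2) = 2/(-2 + 6) = 2/4 = 2*(¼) = ½ ≈ 0.50000)
(11*(-2 + F*6)²)*(-6) = (11*(-2 + (½)*6)²)*(-6) = (11*(-2 + 3)²)*(-6) = (11*1²)*(-6) = (11*1)*(-6) = 11*(-6) = -66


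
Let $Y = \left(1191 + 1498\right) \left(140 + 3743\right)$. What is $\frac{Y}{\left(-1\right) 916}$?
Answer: $- \frac{10441387}{916} \approx -11399.0$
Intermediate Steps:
$Y = 10441387$ ($Y = 2689 \cdot 3883 = 10441387$)
$\frac{Y}{\left(-1\right) 916} = \frac{10441387}{\left(-1\right) 916} = \frac{10441387}{-916} = 10441387 \left(- \frac{1}{916}\right) = - \frac{10441387}{916}$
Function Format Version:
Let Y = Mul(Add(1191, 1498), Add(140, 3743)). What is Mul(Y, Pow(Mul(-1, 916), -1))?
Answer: Rational(-10441387, 916) ≈ -11399.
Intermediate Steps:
Y = 10441387 (Y = Mul(2689, 3883) = 10441387)
Mul(Y, Pow(Mul(-1, 916), -1)) = Mul(10441387, Pow(Mul(-1, 916), -1)) = Mul(10441387, Pow(-916, -1)) = Mul(10441387, Rational(-1, 916)) = Rational(-10441387, 916)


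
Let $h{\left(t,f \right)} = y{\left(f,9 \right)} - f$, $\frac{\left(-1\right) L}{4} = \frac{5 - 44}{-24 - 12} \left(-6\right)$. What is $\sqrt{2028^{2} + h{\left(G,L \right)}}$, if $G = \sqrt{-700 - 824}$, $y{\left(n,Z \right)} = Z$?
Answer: $\sqrt{4112767} \approx 2028.0$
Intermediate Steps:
$G = 2 i \sqrt{381}$ ($G = \sqrt{-1524} = 2 i \sqrt{381} \approx 39.038 i$)
$L = 26$ ($L = - 4 \frac{5 - 44}{-24 - 12} \left(-6\right) = - 4 - \frac{39}{-36} \left(-6\right) = - 4 \left(-39\right) \left(- \frac{1}{36}\right) \left(-6\right) = - 4 \cdot \frac{13}{12} \left(-6\right) = \left(-4\right) \left(- \frac{13}{2}\right) = 26$)
$h{\left(t,f \right)} = 9 - f$
$\sqrt{2028^{2} + h{\left(G,L \right)}} = \sqrt{2028^{2} + \left(9 - 26\right)} = \sqrt{4112784 + \left(9 - 26\right)} = \sqrt{4112784 - 17} = \sqrt{4112767}$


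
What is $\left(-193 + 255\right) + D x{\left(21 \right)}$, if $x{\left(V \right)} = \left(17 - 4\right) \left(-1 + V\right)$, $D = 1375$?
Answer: $357562$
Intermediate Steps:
$x{\left(V \right)} = -13 + 13 V$ ($x{\left(V \right)} = 13 \left(-1 + V\right) = -13 + 13 V$)
$\left(-193 + 255\right) + D x{\left(21 \right)} = \left(-193 + 255\right) + 1375 \left(-13 + 13 \cdot 21\right) = 62 + 1375 \left(-13 + 273\right) = 62 + 1375 \cdot 260 = 62 + 357500 = 357562$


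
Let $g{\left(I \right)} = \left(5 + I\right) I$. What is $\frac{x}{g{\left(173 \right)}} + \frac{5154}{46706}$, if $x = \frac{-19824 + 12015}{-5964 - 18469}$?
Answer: $\frac{1939090883331}{17570559046106} \approx 0.11036$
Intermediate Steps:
$x = \frac{7809}{24433}$ ($x = - \frac{7809}{-24433} = \left(-7809\right) \left(- \frac{1}{24433}\right) = \frac{7809}{24433} \approx 0.31961$)
$g{\left(I \right)} = I \left(5 + I\right)$
$\frac{x}{g{\left(173 \right)}} + \frac{5154}{46706} = \frac{7809}{24433 \cdot 173 \left(5 + 173\right)} + \frac{5154}{46706} = \frac{7809}{24433 \cdot 173 \cdot 178} + 5154 \cdot \frac{1}{46706} = \frac{7809}{24433 \cdot 30794} + \frac{2577}{23353} = \frac{7809}{24433} \cdot \frac{1}{30794} + \frac{2577}{23353} = \frac{7809}{752389802} + \frac{2577}{23353} = \frac{1939090883331}{17570559046106}$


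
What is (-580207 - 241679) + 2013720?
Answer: 1191834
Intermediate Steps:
(-580207 - 241679) + 2013720 = -821886 + 2013720 = 1191834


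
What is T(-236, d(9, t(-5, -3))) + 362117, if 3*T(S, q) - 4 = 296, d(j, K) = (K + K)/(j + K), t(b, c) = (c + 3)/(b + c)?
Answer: 362217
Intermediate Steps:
t(b, c) = (3 + c)/(b + c)
d(j, K) = 2*K/(K + j) (d(j, K) = (2*K)/(K + j) = 2*K/(K + j))
T(S, q) = 100 (T(S, q) = 4/3 + (⅓)*296 = 4/3 + 296/3 = 100)
T(-236, d(9, t(-5, -3))) + 362117 = 100 + 362117 = 362217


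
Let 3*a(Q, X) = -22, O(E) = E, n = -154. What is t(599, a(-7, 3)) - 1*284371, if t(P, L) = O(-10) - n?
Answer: -284227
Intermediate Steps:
a(Q, X) = -22/3 (a(Q, X) = (1/3)*(-22) = -22/3)
t(P, L) = 144 (t(P, L) = -10 - 1*(-154) = -10 + 154 = 144)
t(599, a(-7, 3)) - 1*284371 = 144 - 1*284371 = 144 - 284371 = -284227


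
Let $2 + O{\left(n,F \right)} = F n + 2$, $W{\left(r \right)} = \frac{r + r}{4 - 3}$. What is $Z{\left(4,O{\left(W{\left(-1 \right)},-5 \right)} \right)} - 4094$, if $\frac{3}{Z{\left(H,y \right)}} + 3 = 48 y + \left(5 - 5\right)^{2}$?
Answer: $- \frac{650945}{159} \approx -4094.0$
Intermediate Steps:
$W{\left(r \right)} = 2 r$ ($W{\left(r \right)} = \frac{2 r}{1} = 2 r 1 = 2 r$)
$O{\left(n,F \right)} = F n$ ($O{\left(n,F \right)} = -2 + \left(F n + 2\right) = -2 + \left(2 + F n\right) = F n$)
$Z{\left(H,y \right)} = \frac{3}{-3 + 48 y}$ ($Z{\left(H,y \right)} = \frac{3}{-3 + \left(48 y + \left(5 - 5\right)^{2}\right)} = \frac{3}{-3 + \left(48 y + 0^{2}\right)} = \frac{3}{-3 + \left(48 y + 0\right)} = \frac{3}{-3 + 48 y}$)
$Z{\left(4,O{\left(W{\left(-1 \right)},-5 \right)} \right)} - 4094 = \frac{1}{-1 + 16 \left(- 5 \cdot 2 \left(-1\right)\right)} - 4094 = \frac{1}{-1 + 16 \left(\left(-5\right) \left(-2\right)\right)} - 4094 = \frac{1}{-1 + 16 \cdot 10} - 4094 = \frac{1}{-1 + 160} - 4094 = \frac{1}{159} - 4094 = - \frac{650945}{159}$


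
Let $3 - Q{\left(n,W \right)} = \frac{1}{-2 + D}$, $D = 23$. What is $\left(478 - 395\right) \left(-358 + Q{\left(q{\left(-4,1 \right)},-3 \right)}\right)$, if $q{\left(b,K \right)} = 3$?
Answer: $- \frac{618848}{21} \approx -29469.0$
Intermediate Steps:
$Q{\left(n,W \right)} = \frac{62}{21}$ ($Q{\left(n,W \right)} = 3 - \frac{1}{-2 + 23} = 3 - \frac{1}{21} = \frac{62}{21}$)
$\left(478 - 395\right) \left(-358 + Q{\left(q{\left(-4,1 \right)},-3 \right)}\right) = \left(478 - 395\right) \left(-358 + \frac{62}{21}\right) = 83 \left(- \frac{7456}{21}\right) = - \frac{618848}{21}$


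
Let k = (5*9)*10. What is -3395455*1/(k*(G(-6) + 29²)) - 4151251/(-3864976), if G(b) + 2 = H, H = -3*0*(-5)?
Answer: -1155604726903/145922168880 ≈ -7.9193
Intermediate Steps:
H = 0 (H = 0*(-5) = 0)
G(b) = -2 (G(b) = -2 + 0 = -2)
k = 450 (k = 45*10 = 450)
-3395455*1/(k*(G(-6) + 29²)) - 4151251/(-3864976) = -3395455*1/(450*(-2 + 29²)) - 4151251/(-3864976) = -3395455*1/(450*(-2 + 841)) - 4151251*(-1/3864976) = -3395455/(839*450) + 4151251/3864976 = -3395455/377550 + 4151251/3864976 = -3395455*1/377550 + 4151251/3864976 = -679091/75510 + 4151251/3864976 = -1155604726903/145922168880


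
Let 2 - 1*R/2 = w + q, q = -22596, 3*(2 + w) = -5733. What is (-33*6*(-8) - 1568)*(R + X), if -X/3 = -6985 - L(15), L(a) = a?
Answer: 1120352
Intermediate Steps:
w = -1913 (w = -2 + (1/3)*(-5733) = -2 - 1911 = -1913)
X = 21000 (X = -3*(-6985 - 1*15) = -3*(-6985 - 15) = -3*(-7000) = 21000)
R = 49022 (R = 4 - 2*(-1913 - 22596) = 4 - 2*(-24509) = 4 + 49018 = 49022)
(-33*6*(-8) - 1568)*(R + X) = (-33*6*(-8) - 1568)*(49022 + 21000) = (-198*(-8) - 1568)*70022 = (1584 - 1568)*70022 = 16*70022 = 1120352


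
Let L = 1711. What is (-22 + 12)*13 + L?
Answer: 1581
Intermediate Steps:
(-22 + 12)*13 + L = (-22 + 12)*13 + 1711 = -10*13 + 1711 = -130 + 1711 = 1581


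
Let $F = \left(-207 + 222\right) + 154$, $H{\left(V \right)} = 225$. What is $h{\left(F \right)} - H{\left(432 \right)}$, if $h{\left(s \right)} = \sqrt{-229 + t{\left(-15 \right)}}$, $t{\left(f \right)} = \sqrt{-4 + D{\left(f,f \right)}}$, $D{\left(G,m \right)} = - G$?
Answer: $-225 + i \sqrt{229 - \sqrt{11}} \approx -225.0 + 15.023 i$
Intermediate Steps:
$F = 169$ ($F = 15 + 154 = 169$)
$t{\left(f \right)} = \sqrt{-4 - f}$
$h{\left(s \right)} = \sqrt{-229 + \sqrt{11}}$ ($h{\left(s \right)} = \sqrt{-229 + \sqrt{-4 - -15}} = \sqrt{-229 + \sqrt{-4 + 15}} = \sqrt{-229 + \sqrt{11}}$)
$h{\left(F \right)} - H{\left(432 \right)} = \sqrt{-229 + \sqrt{11}} - 225 = -225 + \sqrt{-229 + \sqrt{11}}$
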